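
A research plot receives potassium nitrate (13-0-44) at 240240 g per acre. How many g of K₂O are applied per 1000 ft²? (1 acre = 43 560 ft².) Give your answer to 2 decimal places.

2426.67 g K₂O per thousand sq ft

K₂O per acre = 240240 × 44% = 105706 g.
Convert to per 1000 ft²: 105706 × 0.0229568 = 2426.667 g.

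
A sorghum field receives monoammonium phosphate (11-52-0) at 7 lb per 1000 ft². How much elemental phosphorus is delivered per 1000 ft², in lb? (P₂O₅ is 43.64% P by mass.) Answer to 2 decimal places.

P₂O₅ per 1000 ft² = 7 × 52% = 3.64 lb.
Elemental P = 3.64 × 0.4364 = 1.5885 lb per 1000 ft².

1.59 lb P per thousand sq ft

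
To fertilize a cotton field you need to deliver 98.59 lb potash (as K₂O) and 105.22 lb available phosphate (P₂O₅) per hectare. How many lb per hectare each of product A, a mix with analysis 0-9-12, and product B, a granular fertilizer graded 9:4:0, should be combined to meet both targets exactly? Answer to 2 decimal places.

821.58 lb product A, 781.94 lb product B

With a, b = lb per hectare of product A and product B:
K₂O: 0.12·a + 0·b = 98.59
P₂O₅: 0.09·a + 0.04·b = 105.22
Eliminate b: (row1) − 0/0.04·(row2) → 0.12·a = 98.59, so a = 821.583.
Then b = (105.22 − 0.09·821.583) / 0.04 = 781.938.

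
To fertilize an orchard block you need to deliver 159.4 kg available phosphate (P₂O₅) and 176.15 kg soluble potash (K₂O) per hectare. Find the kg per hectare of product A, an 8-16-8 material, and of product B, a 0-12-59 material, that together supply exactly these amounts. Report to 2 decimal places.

859.76 kg product A, 181.98 kg product B

With a, b = kg per hectare of product A and product B:
P₂O₅: 0.16·a + 0.12·b = 159.4
K₂O: 0.08·a + 0.59·b = 176.15
Solving simultaneously: a = 859.764, b = 181.981.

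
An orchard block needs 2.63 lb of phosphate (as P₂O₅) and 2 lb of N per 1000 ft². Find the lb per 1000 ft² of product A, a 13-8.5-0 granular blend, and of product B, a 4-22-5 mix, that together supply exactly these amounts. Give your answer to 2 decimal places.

With a, b = lb per 1000 ft² of product A and product B:
P₂O₅: 0.085·a + 0.22·b = 2.63
N: 0.13·a + 0.04·b = 2
Solving simultaneously: a = 13.2857, b = 6.82143.

13.29 lb product A, 6.82 lb product B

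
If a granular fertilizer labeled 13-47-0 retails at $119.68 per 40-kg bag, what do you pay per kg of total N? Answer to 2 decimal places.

N in bag = 40 × 13% = 5.2 kg.
Cost per kg N = $119.68 / 5.2 = $23.0154.

$23.02 per kg N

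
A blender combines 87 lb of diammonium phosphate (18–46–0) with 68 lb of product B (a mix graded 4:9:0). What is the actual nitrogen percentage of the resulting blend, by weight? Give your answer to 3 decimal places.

Total mass = 87 + 68 = 155 lb.
N mass = 18%×87 + 4%×68 = 18.38 lb.
% N = 18.38 / 155 = 11.8581%.

11.858% N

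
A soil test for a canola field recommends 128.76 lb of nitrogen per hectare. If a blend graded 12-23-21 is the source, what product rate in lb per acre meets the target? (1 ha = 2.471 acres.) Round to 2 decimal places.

434.24 lb of product per acre

Product per hectare = 128.76 / 12% = 1073 lb.
Convert to per acre: 1073 × 0.404694 = 434.237 lb.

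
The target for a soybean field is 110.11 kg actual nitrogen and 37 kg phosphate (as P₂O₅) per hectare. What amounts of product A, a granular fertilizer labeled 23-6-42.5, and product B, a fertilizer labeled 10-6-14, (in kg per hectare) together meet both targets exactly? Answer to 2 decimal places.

372.64 kg product A, 244.03 kg product B

Let a = kg of product A, b = kg of product B (per hectare).
N: 0.23·a + 0.1·b = 110.11
P₂O₅: 0.06·a + 0.06·b = 37
Eliminate b: (row1) − 0.1/0.06·(row2) → 0.13·a = 48.4433, so a = 372.641.
Then b = (37 − 0.06·372.641) / 0.06 = 244.026.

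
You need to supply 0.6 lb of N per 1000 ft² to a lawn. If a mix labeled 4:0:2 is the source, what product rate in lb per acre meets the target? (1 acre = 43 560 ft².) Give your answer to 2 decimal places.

Product per 1000 ft² = 0.6 / 4% = 15 lb.
Convert to per acre: 15 × 43.56 = 653.4 lb.

653.40 lb of product per acre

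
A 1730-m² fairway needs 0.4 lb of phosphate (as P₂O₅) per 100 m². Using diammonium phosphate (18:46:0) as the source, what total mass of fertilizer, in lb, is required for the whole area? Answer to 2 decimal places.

15.04 lb

Product per 100 m² = 0.4 / 46% = 0.869565 lb.
Total product = 0.869565 × 1730 / 100 = 15.0435 lb.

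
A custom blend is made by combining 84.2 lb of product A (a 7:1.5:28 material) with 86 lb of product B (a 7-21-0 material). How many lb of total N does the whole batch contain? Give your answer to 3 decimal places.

N mass = 7%×84.2 + 7%×86 = 11.914 lb.

11.914 lb N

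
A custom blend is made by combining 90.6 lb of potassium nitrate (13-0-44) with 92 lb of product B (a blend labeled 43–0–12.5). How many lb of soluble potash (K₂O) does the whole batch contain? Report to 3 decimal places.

51.364 lb K₂O

K₂O mass = 44%×90.6 + 12.5%×92 = 51.364 lb.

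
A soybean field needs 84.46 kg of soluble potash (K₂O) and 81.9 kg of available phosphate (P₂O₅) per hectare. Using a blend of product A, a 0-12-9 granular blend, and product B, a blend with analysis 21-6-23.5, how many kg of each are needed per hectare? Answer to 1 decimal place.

With a, b = kg per hectare of product A and product B:
K₂O: 0.09·a + 0.235·b = 84.46
P₂O₅: 0.12·a + 0.06·b = 81.9
From row1: a = (84.46 − 0.235·b) / 0.09.
Into row2: 0.12·(84.46 − 0.235·b)/0.09 + 0.06·b = 81.9 → b = 121.237, a = 621.882.

621.9 kg product A, 121.2 kg product B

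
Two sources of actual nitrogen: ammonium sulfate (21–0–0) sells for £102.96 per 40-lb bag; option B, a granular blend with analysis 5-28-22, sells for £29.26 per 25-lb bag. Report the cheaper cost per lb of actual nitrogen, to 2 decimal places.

ammonium sulfate: N per bag = 40 × 21% = 8.4 lb; cost = 102.96 / 8.4 = £12.2571/lb N.
option B: N per bag = 25 × 5% = 1.25 lb; cost = 29.26 / 1.25 = £23.4080/lb N.
ammonium sulfate is cheaper.

£12.26 per lb N (ammonium sulfate)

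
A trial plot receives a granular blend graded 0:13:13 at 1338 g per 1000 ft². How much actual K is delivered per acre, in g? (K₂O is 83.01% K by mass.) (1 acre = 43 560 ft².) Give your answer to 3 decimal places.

K₂O per 1000 ft² = 1338 × 13% = 173.94 g.
Elemental K = 173.94 × 0.8301 = 144.388 g per 1000 ft².
Convert to per acre: 144.388 × 43.56 = 6289.5236 g.

6289.524 g K per acre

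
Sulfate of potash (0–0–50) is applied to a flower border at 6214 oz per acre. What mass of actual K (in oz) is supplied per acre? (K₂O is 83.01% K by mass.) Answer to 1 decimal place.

2579.1 oz K per acre

K₂O per acre = 6214 × 50% = 3107 oz.
Elemental K = 3107 × 0.8301 = 2579.12 oz per acre.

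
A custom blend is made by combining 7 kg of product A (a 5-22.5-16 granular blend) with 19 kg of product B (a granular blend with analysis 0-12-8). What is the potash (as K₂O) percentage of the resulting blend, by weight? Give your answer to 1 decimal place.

Total mass = 7 + 19 = 26 kg.
K₂O mass = 16%×7 + 8%×19 = 2.64 kg.
% K₂O = 2.64 / 26 = 10.1538%.

10.2% K₂O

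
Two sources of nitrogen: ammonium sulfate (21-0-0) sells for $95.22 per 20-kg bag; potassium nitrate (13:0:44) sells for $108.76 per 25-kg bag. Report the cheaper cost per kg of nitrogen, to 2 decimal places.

ammonium sulfate: N per bag = 20 × 21% = 4.2 kg; cost = 95.22 / 4.2 = $22.6714/kg N.
potassium nitrate: N per bag = 25 × 13% = 3.25 kg; cost = 108.76 / 3.25 = $33.4646/kg N.
ammonium sulfate is cheaper.

$22.67 per kg N (ammonium sulfate)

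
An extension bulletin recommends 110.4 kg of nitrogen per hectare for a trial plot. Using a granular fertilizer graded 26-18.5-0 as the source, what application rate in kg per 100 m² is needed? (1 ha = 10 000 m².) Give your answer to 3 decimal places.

Product per hectare = 110.4 / 26% = 424.615 kg.
Convert to per 100 m²: 424.615 × 0.01 = 4.24615 kg.

4.246 kg of product per hundred sq m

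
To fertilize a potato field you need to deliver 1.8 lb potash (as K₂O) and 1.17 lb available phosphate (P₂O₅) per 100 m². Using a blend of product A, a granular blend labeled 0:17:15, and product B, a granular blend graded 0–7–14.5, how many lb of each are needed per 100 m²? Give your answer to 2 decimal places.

With a, b = lb per 100 m² of product A and product B:
K₂O: 0.15·a + 0.145·b = 1.8
P₂O₅: 0.17·a + 0.07·b = 1.17
Eliminate b: (row1) − 0.145/0.07·(row2) → -0.202143·a = -0.623571, so a = 3.08481.
Then b = (1.17 − 0.17·3.08481) / 0.07 = 9.22261.

3.08 lb product A, 9.22 lb product B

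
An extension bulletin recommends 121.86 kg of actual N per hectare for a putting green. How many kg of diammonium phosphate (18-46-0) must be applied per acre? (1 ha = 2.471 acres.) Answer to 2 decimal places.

273.98 kg of product per acre

Product per hectare = 121.86 / 18% = 677 kg.
Convert to per acre: 677 × 0.404694 = 273.978 kg.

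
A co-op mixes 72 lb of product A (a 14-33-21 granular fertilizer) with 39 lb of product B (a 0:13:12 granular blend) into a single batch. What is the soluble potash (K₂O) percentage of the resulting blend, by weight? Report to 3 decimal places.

Total mass = 72 + 39 = 111 lb.
K₂O mass = 21%×72 + 12%×39 = 19.8 lb.
% K₂O = 19.8 / 111 = 17.8378%.

17.838% K₂O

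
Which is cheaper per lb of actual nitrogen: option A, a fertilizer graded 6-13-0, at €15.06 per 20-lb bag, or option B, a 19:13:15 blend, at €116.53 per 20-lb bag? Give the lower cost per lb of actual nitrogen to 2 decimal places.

option A: N per bag = 20 × 6% = 1.2 lb; cost = 15.06 / 1.2 = €12.5500/lb N.
option B: N per bag = 20 × 19% = 3.8 lb; cost = 116.53 / 3.8 = €30.6658/lb N.
option A is cheaper.

€12.55 per lb N (option A)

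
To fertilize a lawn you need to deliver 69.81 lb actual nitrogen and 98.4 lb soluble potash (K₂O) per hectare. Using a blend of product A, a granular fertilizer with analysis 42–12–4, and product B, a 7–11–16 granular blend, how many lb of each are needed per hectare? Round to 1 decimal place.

Let a = lb of product A, b = lb of product B (per hectare).
N: 0.42·a + 0.07·b = 69.81
K₂O: 0.04·a + 0.16·b = 98.4
From row1: a = (69.81 − 0.07·b) / 0.42.
Into row2: 0.04·(69.81 − 0.07·b)/0.42 + 0.16·b = 98.4 → b = 598.379, a = 66.4845.

66.5 lb product A, 598.4 lb product B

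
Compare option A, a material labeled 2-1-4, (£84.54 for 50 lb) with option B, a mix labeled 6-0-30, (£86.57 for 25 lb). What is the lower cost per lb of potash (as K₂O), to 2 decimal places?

£11.54 per lb K₂O (option B)

option A: K₂O per bag = 50 × 4% = 2 lb; cost = 84.54 / 2 = £42.2700/lb K₂O.
option B: K₂O per bag = 25 × 30% = 7.5 lb; cost = 86.57 / 7.5 = £11.5427/lb K₂O.
option B is cheaper.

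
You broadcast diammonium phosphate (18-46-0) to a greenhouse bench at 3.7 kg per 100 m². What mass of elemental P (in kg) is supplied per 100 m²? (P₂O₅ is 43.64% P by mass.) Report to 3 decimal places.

P₂O₅ per 100 m² = 3.7 × 46% = 1.702 kg.
Elemental P = 1.702 × 0.4364 = 0.742753 kg per 100 m².

0.743 kg P per hundred sq m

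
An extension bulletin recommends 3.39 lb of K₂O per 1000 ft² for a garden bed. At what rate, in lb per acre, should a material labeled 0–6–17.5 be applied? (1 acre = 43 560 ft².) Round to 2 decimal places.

843.82 lb of product per acre

Product per 1000 ft² = 3.39 / 17.5% = 19.3714 lb.
Convert to per acre: 19.3714 × 43.56 = 843.819 lb.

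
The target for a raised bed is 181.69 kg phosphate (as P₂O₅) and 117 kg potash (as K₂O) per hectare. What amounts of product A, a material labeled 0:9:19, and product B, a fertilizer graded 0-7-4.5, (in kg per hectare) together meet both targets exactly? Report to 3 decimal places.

1.508 kg product A, 2593.632 kg product B

Per-hectare balance (a = product A, b = product B):
P₂O₅: 0.09·a + 0.07·b = 181.69
K₂O: 0.19·a + 0.045·b = 117
Solving simultaneously: a = 1.50811, b = 2593.6324.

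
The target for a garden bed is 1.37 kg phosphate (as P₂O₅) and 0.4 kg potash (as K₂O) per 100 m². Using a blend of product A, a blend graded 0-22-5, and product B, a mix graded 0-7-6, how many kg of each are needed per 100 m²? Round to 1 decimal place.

5.6 kg product A, 2.0 kg product B

Let a = kg of product A, b = kg of product B (per 100 m²).
P₂O₅: 0.22·a + 0.07·b = 1.37
K₂O: 0.05·a + 0.06·b = 0.4
Eliminate b: (row1) − 0.07/0.06·(row2) → 0.161667·a = 0.903333, so a = 5.58763.
Then b = (0.4 − 0.05·5.58763) / 0.06 = 2.01031.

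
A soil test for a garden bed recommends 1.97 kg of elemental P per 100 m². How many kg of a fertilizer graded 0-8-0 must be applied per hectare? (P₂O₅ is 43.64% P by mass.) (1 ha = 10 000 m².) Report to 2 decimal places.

5642.76 kg of product per hectare

As P₂O₅: 1.97 / 0.4364 = 4.51421 kg per 100 m².
Product per 100 m² = 4.51421 / 8% = 56.4276 kg.
Convert to per hectare: 56.4276 × 100 = 5642.759 kg.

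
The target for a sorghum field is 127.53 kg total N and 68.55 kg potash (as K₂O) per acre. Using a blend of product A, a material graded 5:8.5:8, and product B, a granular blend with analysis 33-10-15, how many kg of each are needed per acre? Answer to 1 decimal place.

Per-acre balance (a = product A, b = product B):
N: 0.05·a + 0.33·b = 127.53
K₂O: 0.08·a + 0.15·b = 68.55
Solving simultaneously: a = 184.762, b = 358.46.

184.8 kg product A, 358.5 kg product B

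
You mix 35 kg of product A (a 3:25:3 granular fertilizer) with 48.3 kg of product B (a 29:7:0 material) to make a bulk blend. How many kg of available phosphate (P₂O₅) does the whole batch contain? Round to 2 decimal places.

P₂O₅ mass = 25%×35 + 7%×48.3 = 12.131 kg.

12.13 kg P₂O₅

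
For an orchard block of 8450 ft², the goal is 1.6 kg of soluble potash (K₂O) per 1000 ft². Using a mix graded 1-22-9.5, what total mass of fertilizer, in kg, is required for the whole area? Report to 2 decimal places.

Product per 1000 ft² = 1.6 / 9.5% = 16.8421 kg.
Total product = 16.8421 × 8450 / 1000 = 142.316 kg.

142.32 kg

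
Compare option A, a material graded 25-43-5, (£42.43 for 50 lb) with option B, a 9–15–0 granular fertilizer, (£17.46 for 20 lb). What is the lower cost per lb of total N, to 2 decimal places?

£3.39 per lb N (option A)

option A: N per bag = 50 × 25% = 12.5 lb; cost = 42.43 / 12.5 = £3.3944/lb N.
option B: N per bag = 20 × 9% = 1.8 lb; cost = 17.46 / 1.8 = £9.7000/lb N.
option A is cheaper.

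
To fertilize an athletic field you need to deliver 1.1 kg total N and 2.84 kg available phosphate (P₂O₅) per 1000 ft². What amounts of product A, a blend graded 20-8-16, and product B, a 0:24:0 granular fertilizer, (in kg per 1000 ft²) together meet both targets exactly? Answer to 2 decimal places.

With a, b = kg per 1000 ft² of product A and product B:
N: 0.2·a + 0·b = 1.1
P₂O₅: 0.08·a + 0.24·b = 2.84
From row1: a = (1.1 − 0·b) / 0.2.
Into row2: 0.08·(1.1 − 0·b)/0.2 + 0.24·b = 2.84 → b = 10, a = 5.5.

5.50 kg product A, 10.00 kg product B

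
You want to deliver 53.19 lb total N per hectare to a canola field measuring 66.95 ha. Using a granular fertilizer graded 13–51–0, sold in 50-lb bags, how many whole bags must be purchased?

Product per hectare = 53.19 / 13% = 409.154 lb.
Total product = 409.154 × 66.95 = 27392.8 lb.
Bags = ⌈27392.8 / 50⌉ = 548.

548 bags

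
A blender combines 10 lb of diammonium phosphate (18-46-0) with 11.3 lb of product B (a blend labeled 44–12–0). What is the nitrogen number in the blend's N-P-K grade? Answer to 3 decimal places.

Total mass = 10 + 11.3 = 21.3 lb.
N mass = 18%×10 + 44%×11.3 = 6.772 lb.
% N = 6.772 / 21.3 = 31.7934%.

31.793% N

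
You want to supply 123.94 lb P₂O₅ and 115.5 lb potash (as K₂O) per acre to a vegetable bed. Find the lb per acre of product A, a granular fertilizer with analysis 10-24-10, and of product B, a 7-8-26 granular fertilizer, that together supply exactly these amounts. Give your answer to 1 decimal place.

Let a = lb of product A, b = lb of product B (per acre).
P₂O₅: 0.24·a + 0.08·b = 123.94
K₂O: 0.1·a + 0.26·b = 115.5
Eliminate a: (row1) − 0.24/0.1·(row2) → -0.544·b = -153.26, so b = 281.728.
Back-substitute: a = (123.94 − 0.08·281.728) / 0.24 = 422.507.

422.5 lb product A, 281.7 lb product B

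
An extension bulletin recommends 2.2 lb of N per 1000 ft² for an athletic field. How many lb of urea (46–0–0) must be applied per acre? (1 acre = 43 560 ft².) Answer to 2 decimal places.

Product per 1000 ft² = 2.2 / 46% = 4.78261 lb.
Convert to per acre: 4.78261 × 43.56 = 208.3304 lb.

208.33 lb of product per acre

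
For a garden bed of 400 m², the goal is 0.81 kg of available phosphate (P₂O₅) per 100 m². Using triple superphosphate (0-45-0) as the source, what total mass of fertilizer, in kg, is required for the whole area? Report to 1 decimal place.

7.2 kg

Product per 100 m² = 0.81 / 45% = 1.8 kg.
Total product = 1.8 × 400 / 100 = 7.2 kg.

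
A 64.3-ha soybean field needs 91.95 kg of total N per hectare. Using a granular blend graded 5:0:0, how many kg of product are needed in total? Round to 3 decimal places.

118247.700 kg

Product per hectare = 91.95 / 5% = 1839 kg.
Total product = 1839 × 64.3 = 118247.7 kg.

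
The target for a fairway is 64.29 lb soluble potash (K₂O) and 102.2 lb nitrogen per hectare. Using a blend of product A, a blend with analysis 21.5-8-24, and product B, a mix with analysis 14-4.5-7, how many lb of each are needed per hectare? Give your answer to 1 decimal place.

99.5 lb product A, 577.1 lb product B

With a, b = lb per hectare of product A and product B:
K₂O: 0.24·a + 0.07·b = 64.29
N: 0.215·a + 0.14·b = 102.2
From row1: a = (64.29 − 0.07·b) / 0.24.
Into row2: 0.215·(64.29 − 0.07·b)/0.24 + 0.14·b = 102.2 → b = 577.124, a = 99.5472.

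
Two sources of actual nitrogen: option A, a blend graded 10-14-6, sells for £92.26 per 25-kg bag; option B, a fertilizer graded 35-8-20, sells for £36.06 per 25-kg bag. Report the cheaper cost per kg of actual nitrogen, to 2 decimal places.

option A: N per bag = 25 × 10% = 2.5 kg; cost = 92.26 / 2.5 = £36.9040/kg N.
option B: N per bag = 25 × 35% = 8.75 kg; cost = 36.06 / 8.75 = £4.1211/kg N.
option B is cheaper.

£4.12 per kg N (option B)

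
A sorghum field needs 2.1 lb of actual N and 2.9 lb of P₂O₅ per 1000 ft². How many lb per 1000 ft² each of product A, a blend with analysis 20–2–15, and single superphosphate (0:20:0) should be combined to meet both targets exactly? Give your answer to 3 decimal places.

10.500 lb product A, 13.450 lb single superphosphate

Per-1000 ft² balance (a = product A, b = single superphosphate):
N: 0.2·a + 0·b = 2.1
P₂O₅: 0.02·a + 0.2·b = 2.9
Eliminate b: (row1) − 0/0.2·(row2) → 0.2·a = 2.1, so a = 10.5.
Then b = (2.9 − 0.02·10.5) / 0.2 = 13.45.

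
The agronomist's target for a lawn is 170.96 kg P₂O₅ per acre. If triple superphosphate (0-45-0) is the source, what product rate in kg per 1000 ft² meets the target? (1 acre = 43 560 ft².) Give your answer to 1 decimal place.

8.7 kg of product per thousand sq ft

Product per acre = 170.96 / 45% = 379.911 kg.
Convert to per 1000 ft²: 379.911 × 0.0229568 = 8.72156 kg.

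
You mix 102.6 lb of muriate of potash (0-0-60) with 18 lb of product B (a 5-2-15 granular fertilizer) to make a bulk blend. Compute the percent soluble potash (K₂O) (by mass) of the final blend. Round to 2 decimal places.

Total mass = 102.6 + 18 = 120.6 lb.
K₂O mass = 60%×102.6 + 15%×18 = 64.26 lb.
% K₂O = 64.26 / 120.6 = 53.2836%.

53.28% K₂O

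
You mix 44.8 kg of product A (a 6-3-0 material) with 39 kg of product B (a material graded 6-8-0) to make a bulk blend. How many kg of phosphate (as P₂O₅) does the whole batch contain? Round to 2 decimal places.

P₂O₅ mass = 3%×44.8 + 8%×39 = 4.464 kg.

4.46 kg P₂O₅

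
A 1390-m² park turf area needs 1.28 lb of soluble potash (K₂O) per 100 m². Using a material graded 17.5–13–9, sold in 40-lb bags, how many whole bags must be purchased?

Product per 100 m² = 1.28 / 9% = 14.2222 lb.
Total product = 14.2222 × 1390 / 100 = 197.689 lb.
Bags = ⌈197.689 / 40⌉ = 5.

5 bags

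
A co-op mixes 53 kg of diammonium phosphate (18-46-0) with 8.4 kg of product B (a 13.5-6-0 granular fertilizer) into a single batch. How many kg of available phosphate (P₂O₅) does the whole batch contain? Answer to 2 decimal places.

24.88 kg P₂O₅

P₂O₅ mass = 46%×53 + 6%×8.4 = 24.884 kg.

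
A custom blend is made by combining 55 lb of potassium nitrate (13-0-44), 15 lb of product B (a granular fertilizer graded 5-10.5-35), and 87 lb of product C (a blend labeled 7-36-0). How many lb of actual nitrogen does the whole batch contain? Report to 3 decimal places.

N mass = 13%×55 + 5%×15 + 7%×87 = 13.99 lb.

13.990 lb N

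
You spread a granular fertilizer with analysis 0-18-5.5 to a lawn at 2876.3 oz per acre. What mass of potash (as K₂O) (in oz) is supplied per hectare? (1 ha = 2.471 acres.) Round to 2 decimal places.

K₂O per acre = 2876.3 × 5.5% = 158.197 oz.
Convert to per hectare: 158.197 × 2.471 = 390.904 oz.

390.90 oz K₂O per hectare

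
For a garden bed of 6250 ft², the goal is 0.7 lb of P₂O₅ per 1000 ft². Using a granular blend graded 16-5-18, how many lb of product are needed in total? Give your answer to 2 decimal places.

87.50 lb

Product per 1000 ft² = 0.7 / 5% = 14 lb.
Total product = 14 × 6250 / 1000 = 87.5 lb.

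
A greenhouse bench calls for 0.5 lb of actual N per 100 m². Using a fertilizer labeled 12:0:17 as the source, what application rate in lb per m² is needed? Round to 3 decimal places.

0.042 lb of product per sq m

Product per 100 m² = 0.5 / 12% = 4.16667 lb.
Convert to per m²: 4.16667 × 0.01 = 0.0416667 lb.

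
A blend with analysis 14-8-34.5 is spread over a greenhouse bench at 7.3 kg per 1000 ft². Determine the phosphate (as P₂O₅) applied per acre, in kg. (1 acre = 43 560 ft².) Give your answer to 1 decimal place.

25.4 kg P₂O₅ per acre

P₂O₅ per 1000 ft² = 7.3 × 8% = 0.584 kg.
Convert to per acre: 0.584 × 43.56 = 25.439 kg.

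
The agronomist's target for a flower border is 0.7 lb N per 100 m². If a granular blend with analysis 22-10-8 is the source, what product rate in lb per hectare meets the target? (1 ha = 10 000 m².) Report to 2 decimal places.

Product per 100 m² = 0.7 / 22% = 3.18182 lb.
Convert to per hectare: 3.18182 × 100 = 318.182 lb.

318.18 lb of product per hectare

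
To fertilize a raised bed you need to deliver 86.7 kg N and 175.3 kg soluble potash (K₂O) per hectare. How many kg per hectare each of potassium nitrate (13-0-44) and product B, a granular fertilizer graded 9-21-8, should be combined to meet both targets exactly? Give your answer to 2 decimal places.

302.77 kg potassium nitrate, 525.99 kg product B

With a, b = kg per hectare of potassium nitrate and product B:
N: 0.13·a + 0.09·b = 86.7
K₂O: 0.44·a + 0.08·b = 175.3
Eliminate a: (row1) − 0.13/0.44·(row2) → 0.0663636·b = 34.9068, so b = 525.993.
Back-substitute: a = (86.7 − 0.09·525.993) / 0.13 = 302.774.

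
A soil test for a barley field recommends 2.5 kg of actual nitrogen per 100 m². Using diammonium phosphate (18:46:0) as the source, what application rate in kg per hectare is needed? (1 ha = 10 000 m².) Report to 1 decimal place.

1388.9 kg of product per hectare

Product per 100 m² = 2.5 / 18% = 13.8889 kg.
Convert to per hectare: 13.8889 × 100 = 1388.89 kg.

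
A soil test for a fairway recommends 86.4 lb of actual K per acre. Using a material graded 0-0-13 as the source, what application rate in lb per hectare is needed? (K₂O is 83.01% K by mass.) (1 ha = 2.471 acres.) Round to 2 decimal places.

1978.39 lb of product per hectare

As K₂O: 86.4 / 0.8301 = 104.084 lb per acre.
Product per acre = 104.084 / 13% = 800.645 lb.
Convert to per hectare: 800.645 × 2.471 = 1978.394 lb.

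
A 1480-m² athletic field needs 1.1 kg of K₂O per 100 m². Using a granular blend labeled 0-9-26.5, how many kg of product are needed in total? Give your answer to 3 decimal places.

61.434 kg

Product per 100 m² = 1.1 / 26.5% = 4.15094 kg.
Total product = 4.15094 × 1480 / 100 = 61.43396 kg.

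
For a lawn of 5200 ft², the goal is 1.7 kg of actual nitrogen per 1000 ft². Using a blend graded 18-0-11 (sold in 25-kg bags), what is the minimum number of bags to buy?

Product per 1000 ft² = 1.7 / 18% = 9.44444 kg.
Total product = 9.44444 × 5200 / 1000 = 49.1111 kg.
Bags = ⌈49.1111 / 25⌉ = 2.

2 bags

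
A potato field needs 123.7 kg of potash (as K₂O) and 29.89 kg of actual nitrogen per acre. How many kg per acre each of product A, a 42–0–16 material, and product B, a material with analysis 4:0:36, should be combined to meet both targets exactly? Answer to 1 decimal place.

40.1 kg product A, 325.8 kg product B

Let a = kg of product A, b = kg of product B (per acre).
K₂O: 0.16·a + 0.36·b = 123.7
N: 0.42·a + 0.04·b = 29.89
From row1: a = (123.7 − 0.36·b) / 0.16.
Into row2: 0.42·(123.7 − 0.36·b)/0.16 + 0.04·b = 29.89 → b = 325.771, a = 40.1409.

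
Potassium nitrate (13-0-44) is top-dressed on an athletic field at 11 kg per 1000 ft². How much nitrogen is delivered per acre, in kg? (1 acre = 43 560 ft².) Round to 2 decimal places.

62.29 kg N per acre

nitrogen per 1000 ft² = 11 × 13% = 1.43 kg.
Convert to per acre: 1.43 × 43.56 = 62.2908 kg.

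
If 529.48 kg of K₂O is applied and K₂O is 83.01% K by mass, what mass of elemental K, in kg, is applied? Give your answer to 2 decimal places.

439.52 kg K

K = 529.48 × 0.8301 = 439.521 kg.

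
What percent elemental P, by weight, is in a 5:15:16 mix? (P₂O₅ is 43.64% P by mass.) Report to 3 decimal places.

6.546% P

%P = 15 × 0.4364 = 6.546%.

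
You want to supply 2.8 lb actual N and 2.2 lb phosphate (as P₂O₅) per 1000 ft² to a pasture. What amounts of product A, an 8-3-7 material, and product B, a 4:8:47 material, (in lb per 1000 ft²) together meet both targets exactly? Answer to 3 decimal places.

26.154 lb product A, 17.692 lb product B

With a, b = lb per 1000 ft² of product A and product B:
N: 0.08·a + 0.04·b = 2.8
P₂O₅: 0.03·a + 0.08·b = 2.2
Eliminate b: (row1) − 0.04/0.08·(row2) → 0.065·a = 1.7, so a = 26.1538.
Then b = (2.2 − 0.03·26.1538) / 0.08 = 17.6923.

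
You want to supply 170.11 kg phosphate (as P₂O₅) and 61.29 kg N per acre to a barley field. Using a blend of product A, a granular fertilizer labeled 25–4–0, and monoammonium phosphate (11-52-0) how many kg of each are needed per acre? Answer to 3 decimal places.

With a, b = kg per acre of product A and monoammonium phosphate:
P₂O₅: 0.04·a + 0.52·b = 170.11
N: 0.25·a + 0.11·b = 61.29
Eliminate b: (row1) − 0.52/0.11·(row2) → -1.14182·a = -119.625, so a = 104.7667.
Then b = (61.29 − 0.25·104.7667) / 0.11 = 319.0756.

104.767 kg product A, 319.076 kg monoammonium phosphate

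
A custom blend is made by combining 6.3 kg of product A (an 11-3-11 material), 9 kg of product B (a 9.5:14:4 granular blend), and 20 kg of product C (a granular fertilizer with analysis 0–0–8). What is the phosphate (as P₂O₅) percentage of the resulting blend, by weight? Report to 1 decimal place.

4.1% P₂O₅

Total mass = 6.3 + 9 + 20 = 35.3 kg.
P₂O₅ mass = 3%×6.3 + 14%×9 + 0%×20 = 1.449 kg.
% P₂O₅ = 1.449 / 35.3 = 4.10482%.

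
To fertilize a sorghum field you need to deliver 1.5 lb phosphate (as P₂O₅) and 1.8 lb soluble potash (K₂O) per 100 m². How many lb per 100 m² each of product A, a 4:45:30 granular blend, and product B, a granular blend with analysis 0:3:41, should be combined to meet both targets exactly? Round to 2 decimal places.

3.20 lb product A, 2.05 lb product B

Let a = lb of product A, b = lb of product B (per 100 m²).
P₂O₅: 0.45·a + 0.03·b = 1.5
K₂O: 0.3·a + 0.41·b = 1.8
Eliminate b: (row1) − 0.03/0.41·(row2) → 0.428049·a = 1.36829, so a = 3.19658.
Then b = (1.8 − 0.3·3.19658) / 0.41 = 2.05128.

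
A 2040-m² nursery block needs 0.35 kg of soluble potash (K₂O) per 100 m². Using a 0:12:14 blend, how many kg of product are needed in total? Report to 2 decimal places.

51.00 kg

Product per 100 m² = 0.35 / 14% = 2.5 kg.
Total product = 2.5 × 2040 / 100 = 51 kg.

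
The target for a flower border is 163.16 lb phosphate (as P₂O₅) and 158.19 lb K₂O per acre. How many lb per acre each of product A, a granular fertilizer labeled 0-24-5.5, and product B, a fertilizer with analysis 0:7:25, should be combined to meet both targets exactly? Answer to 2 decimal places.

529.24 lb product A, 516.33 lb product B

With a, b = lb per acre of product A and product B:
P₂O₅: 0.24·a + 0.07·b = 163.16
K₂O: 0.055·a + 0.25·b = 158.19
Solving simultaneously: a = 529.238, b = 516.328.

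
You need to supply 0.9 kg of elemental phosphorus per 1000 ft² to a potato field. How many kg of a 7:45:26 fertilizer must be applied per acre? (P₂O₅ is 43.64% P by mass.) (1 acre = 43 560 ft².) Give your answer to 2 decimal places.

As P₂O₅: 0.9 / 0.4364 = 2.06233 kg per 1000 ft².
Product per 1000 ft² = 2.06233 / 45% = 4.58295 kg.
Convert to per acre: 4.58295 × 43.56 = 199.633 kg.

199.63 kg of product per acre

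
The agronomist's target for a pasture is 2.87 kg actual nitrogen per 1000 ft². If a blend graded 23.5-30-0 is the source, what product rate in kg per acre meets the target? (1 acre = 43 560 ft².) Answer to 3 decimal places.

Product per 1000 ft² = 2.87 / 23.5% = 12.2128 kg.
Convert to per acre: 12.2128 × 43.56 = 531.9881 kg.

531.988 kg of product per acre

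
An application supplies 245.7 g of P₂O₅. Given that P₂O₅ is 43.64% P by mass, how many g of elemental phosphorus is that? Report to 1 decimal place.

107.2 g P

P = 245.7 × 0.4364 = 107.223 g.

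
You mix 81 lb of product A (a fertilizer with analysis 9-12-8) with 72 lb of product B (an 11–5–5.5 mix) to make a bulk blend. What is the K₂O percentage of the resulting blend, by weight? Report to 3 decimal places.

6.824% K₂O

Total mass = 81 + 72 = 153 lb.
K₂O mass = 8%×81 + 5.5%×72 = 10.44 lb.
% K₂O = 10.44 / 153 = 6.82353%.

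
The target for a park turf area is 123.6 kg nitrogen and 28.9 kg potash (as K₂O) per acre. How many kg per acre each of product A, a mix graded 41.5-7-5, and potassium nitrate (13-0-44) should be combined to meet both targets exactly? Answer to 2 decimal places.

Let a = kg of product A, b = kg of potassium nitrate (per acre).
N: 0.415·a + 0.13·b = 123.6
K₂O: 0.05·a + 0.44·b = 28.9
From row1: a = (123.6 − 0.13·b) / 0.415.
Into row2: 0.05·(123.6 − 0.13·b)/0.415 + 0.44·b = 28.9 → b = 33.0125, a = 287.4901.

287.49 kg product A, 33.01 kg potassium nitrate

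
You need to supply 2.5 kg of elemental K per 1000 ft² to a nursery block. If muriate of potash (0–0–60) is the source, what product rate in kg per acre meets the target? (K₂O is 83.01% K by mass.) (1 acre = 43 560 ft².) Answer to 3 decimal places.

As K₂O: 2.5 / 0.8301 = 3.01169 kg per 1000 ft².
Product per 1000 ft² = 3.01169 / 60% = 5.01948 kg.
Convert to per acre: 5.01948 × 43.56 = 218.6484 kg.

218.648 kg of product per acre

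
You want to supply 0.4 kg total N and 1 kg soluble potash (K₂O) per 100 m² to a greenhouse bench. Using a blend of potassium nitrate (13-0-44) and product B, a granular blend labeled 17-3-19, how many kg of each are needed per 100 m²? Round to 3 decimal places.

Per-100 m² balance (a = potassium nitrate, b = product B):
N: 0.13·a + 0.17·b = 0.4
K₂O: 0.44·a + 0.19·b = 1
Eliminate b: (row1) − 0.17/0.19·(row2) → -0.263684·a = -0.494737, so a = 1.87625.
Then b = (1 − 0.44·1.87625) / 0.19 = 0.918164.

1.876 kg potassium nitrate, 0.918 kg product B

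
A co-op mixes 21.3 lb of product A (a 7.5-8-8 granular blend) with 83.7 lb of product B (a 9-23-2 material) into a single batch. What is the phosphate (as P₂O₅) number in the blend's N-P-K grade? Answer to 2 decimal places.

Total mass = 21.3 + 83.7 = 105 lb.
P₂O₅ mass = 8%×21.3 + 23%×83.7 = 20.955 lb.
% P₂O₅ = 20.955 / 105 = 19.9571%.

19.96% P₂O₅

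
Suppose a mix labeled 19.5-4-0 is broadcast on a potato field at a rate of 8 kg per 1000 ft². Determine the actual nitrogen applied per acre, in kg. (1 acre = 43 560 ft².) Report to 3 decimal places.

67.954 kg N per acre

nitrogen per 1000 ft² = 8 × 19.5% = 1.56 kg.
Convert to per acre: 1.56 × 43.56 = 67.9536 kg.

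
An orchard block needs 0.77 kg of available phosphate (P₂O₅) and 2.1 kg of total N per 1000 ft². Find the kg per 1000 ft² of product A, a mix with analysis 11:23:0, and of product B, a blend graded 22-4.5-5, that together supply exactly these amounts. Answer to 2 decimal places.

Per-1000 ft² balance (a = product A, b = product B):
P₂O₅: 0.23·a + 0.045·b = 0.77
N: 0.11·a + 0.22·b = 2.1
From row1: a = (0.77 − 0.045·b) / 0.23.
Into row2: 0.11·(0.77 − 0.045·b)/0.23 + 0.22·b = 2.1 → b = 8.72508, a = 1.64074.

1.64 kg product A, 8.73 kg product B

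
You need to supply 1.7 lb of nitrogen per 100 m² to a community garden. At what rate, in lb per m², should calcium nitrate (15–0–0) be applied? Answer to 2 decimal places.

Product per 100 m² = 1.7 / 15% = 11.3333 lb.
Convert to per m²: 11.3333 × 0.01 = 0.113333 lb.

0.11 lb of product per sq m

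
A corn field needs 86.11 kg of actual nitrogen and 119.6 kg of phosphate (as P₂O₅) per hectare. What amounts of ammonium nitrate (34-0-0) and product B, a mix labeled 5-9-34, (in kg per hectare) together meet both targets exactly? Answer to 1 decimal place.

With a, b = kg per hectare of ammonium nitrate and product B:
N: 0.34·a + 0.05·b = 86.11
P₂O₅: 0·a + 0.09·b = 119.6
Solving simultaneously: a = 57.8399, b = 1328.89.

57.8 kg ammonium nitrate, 1328.9 kg product B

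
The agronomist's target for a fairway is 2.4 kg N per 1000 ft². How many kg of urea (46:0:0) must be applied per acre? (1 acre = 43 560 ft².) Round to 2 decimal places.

Product per 1000 ft² = 2.4 / 46% = 5.21739 kg.
Convert to per acre: 5.21739 × 43.56 = 227.2696 kg.

227.27 kg of product per acre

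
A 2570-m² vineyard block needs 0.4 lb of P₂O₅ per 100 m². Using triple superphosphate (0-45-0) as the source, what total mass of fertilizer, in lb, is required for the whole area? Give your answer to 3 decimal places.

Product per 100 m² = 0.4 / 45% = 0.888889 lb.
Total product = 0.888889 × 2570 / 100 = 22.8444 lb.

22.844 lb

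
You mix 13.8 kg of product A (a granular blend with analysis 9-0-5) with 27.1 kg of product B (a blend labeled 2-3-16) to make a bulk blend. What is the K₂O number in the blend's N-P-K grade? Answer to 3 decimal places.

Total mass = 13.8 + 27.1 = 40.9 kg.
K₂O mass = 5%×13.8 + 16%×27.1 = 5.026 kg.
% K₂O = 5.026 / 40.9 = 12.2885%.

12.289% K₂O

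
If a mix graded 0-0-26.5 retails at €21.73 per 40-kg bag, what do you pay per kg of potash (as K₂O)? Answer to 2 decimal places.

€2.05 per kg K₂O

K₂O in bag = 40 × 26.5% = 10.6 kg.
Cost per kg K₂O = €21.73 / 10.6 = €2.0500.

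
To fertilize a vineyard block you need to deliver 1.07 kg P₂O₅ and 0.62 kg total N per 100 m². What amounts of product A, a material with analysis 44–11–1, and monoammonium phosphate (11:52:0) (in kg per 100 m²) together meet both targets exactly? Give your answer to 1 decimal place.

0.9 kg product A, 1.9 kg monoammonium phosphate

Let a = kg of product A, b = kg of monoammonium phosphate (per 100 m²).
P₂O₅: 0.11·a + 0.52·b = 1.07
N: 0.44·a + 0.11·b = 0.62
Solving simultaneously: a = 0.944624, b = 1.85787.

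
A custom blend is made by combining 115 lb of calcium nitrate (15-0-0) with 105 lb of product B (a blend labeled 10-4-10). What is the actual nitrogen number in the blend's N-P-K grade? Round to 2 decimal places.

12.61% N

Total mass = 115 + 105 = 220 lb.
N mass = 15%×115 + 10%×105 = 27.75 lb.
% N = 27.75 / 220 = 12.6136%.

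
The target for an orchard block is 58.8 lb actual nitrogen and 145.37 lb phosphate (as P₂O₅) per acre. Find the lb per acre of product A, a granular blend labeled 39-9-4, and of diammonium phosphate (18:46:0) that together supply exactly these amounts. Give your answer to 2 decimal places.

5.40 lb product A, 314.97 lb diammonium phosphate

Per-acre balance (a = product A, b = diammonium phosphate):
N: 0.39·a + 0.18·b = 58.8
P₂O₅: 0.09·a + 0.46·b = 145.37
From row1: a = (58.8 − 0.18·b) / 0.39.
Into row2: 0.09·(58.8 − 0.18·b)/0.39 + 0.46·b = 145.37 → b = 314.965, a = 5.40074.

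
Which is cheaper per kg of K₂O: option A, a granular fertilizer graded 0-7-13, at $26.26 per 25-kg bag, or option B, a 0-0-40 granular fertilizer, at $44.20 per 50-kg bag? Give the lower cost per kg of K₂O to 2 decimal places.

$2.21 per kg K₂O (option B)

option A: K₂O per bag = 25 × 13% = 3.25 kg; cost = 26.26 / 3.25 = $8.0800/kg K₂O.
option B: K₂O per bag = 50 × 40% = 20 kg; cost = 44.20 / 20 = $2.2100/kg K₂O.
option B is cheaper.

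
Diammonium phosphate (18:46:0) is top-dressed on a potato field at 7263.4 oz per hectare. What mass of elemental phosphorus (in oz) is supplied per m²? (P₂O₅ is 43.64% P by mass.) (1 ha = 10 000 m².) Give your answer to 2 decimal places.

P₂O₅ per hectare = 7263.4 × 46% = 3341.16 oz.
Elemental P = 3341.16 × 0.4364 = 1458.08 oz per hectare.
Convert to per m²: 1458.08 × 0.0001 = 0.145808 oz.

0.15 oz P per sq m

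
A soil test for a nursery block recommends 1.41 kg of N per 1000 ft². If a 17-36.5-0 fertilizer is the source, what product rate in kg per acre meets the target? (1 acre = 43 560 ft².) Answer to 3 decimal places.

Product per 1000 ft² = 1.41 / 17% = 8.29412 kg.
Convert to per acre: 8.29412 × 43.56 = 361.2918 kg.

361.292 kg of product per acre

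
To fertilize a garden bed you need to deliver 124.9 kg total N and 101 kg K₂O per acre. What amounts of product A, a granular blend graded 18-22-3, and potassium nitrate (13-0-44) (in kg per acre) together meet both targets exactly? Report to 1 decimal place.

555.5 kg product A, 191.7 kg potassium nitrate

Let a = kg of product A, b = kg of potassium nitrate (per acre).
N: 0.18·a + 0.13·b = 124.9
K₂O: 0.03·a + 0.44·b = 101
Solving simultaneously: a = 555.458, b = 191.673.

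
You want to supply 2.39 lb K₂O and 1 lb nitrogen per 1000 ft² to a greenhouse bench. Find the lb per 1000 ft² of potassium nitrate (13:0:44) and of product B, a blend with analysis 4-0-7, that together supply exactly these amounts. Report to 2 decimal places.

3.01 lb potassium nitrate, 15.21 lb product B

Per-1000 ft² balance (a = potassium nitrate, b = product B):
K₂O: 0.44·a + 0.07·b = 2.39
N: 0.13·a + 0.04·b = 1
Solving simultaneously: a = 3.01176, b = 15.2118.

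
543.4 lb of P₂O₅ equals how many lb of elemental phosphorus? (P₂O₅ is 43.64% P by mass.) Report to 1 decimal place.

P = 543.4 × 0.4364 = 237.14 lb.

237.1 lb P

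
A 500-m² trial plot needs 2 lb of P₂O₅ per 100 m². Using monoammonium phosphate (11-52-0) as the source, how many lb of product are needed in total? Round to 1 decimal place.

Product per 100 m² = 2 / 52% = 3.84615 lb.
Total product = 3.84615 × 500 / 100 = 19.2308 lb.

19.2 lb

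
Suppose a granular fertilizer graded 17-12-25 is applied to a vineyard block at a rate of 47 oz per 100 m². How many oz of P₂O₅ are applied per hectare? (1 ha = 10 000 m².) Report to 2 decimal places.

P₂O₅ per 100 m² = 47 × 12% = 5.64 oz.
Convert to per hectare: 5.64 × 100 = 564 oz.

564.00 oz P₂O₅ per hectare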